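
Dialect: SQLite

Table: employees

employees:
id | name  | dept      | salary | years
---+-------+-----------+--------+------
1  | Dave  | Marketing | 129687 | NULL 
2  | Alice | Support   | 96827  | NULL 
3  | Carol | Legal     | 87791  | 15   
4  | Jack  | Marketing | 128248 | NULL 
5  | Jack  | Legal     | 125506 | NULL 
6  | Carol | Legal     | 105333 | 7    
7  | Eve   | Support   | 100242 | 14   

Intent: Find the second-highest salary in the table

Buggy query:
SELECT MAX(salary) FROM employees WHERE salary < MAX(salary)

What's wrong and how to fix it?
Bug: MAX(salary) on the right of the comparison is an aggregate-in-WHERE error

Fix: Put the inner MAX in a scalar subquery

Corrected query:
SELECT MAX(salary) FROM employees WHERE salary < (SELECT MAX(salary) FROM employees)

Result:
MAX(salary)
-----------
128248     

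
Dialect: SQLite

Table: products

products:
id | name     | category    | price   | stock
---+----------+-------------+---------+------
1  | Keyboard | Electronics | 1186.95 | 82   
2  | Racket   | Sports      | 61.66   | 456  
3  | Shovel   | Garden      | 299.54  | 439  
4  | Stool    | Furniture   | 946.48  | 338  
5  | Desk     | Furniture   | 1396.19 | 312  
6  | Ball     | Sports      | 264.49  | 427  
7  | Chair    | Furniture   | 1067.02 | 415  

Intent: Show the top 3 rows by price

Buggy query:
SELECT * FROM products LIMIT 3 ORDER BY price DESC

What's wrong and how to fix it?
Bug: LIMIT must come after ORDER BY

Fix: Sort with ORDER BY, then apply LIMIT

Corrected query:
SELECT * FROM products ORDER BY price DESC LIMIT 3

Result:
id | name     | category    | price   | stock
---+----------+-------------+---------+------
5  | Desk     | Furniture   | 1396.19 | 312  
1  | Keyboard | Electronics | 1186.95 | 82   
7  | Chair    | Furniture   | 1067.02 | 415  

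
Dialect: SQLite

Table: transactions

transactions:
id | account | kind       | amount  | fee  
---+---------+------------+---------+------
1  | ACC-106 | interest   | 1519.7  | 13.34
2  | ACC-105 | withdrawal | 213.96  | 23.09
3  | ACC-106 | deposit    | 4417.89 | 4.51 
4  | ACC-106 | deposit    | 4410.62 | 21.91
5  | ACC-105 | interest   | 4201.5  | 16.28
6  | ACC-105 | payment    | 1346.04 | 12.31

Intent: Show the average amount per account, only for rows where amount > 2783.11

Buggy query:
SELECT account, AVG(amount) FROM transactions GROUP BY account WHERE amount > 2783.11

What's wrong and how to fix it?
Bug: WHERE cannot follow GROUP BY

Fix: Place WHERE between FROM and GROUP BY

Corrected query:
SELECT account, AVG(amount) FROM transactions WHERE amount > 2783.11 GROUP BY account

Result:
account | AVG(amount)
--------+------------
ACC-105 | 4201.5     
ACC-106 | 4414.255   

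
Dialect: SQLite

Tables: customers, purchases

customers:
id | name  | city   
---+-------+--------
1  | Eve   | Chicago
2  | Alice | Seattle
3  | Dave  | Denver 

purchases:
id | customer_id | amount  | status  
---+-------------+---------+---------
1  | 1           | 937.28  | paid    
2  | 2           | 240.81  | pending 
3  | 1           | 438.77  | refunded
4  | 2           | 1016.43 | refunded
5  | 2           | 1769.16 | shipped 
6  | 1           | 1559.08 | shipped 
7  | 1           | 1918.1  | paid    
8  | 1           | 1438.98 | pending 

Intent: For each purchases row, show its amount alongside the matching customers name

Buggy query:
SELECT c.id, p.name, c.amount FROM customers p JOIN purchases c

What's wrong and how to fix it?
Bug: JOIN with no ON clause produces a cartesian product; every purchases row pairs with every customers row

Fix: Add ON c.customer_id = p.id to the JOIN

Corrected query:
SELECT c.id, p.name, c.amount FROM customers p JOIN purchases c ON c.customer_id = p.id

Result:
id | name  | amount 
---+-------+--------
1  | Eve   | 937.28 
2  | Alice | 240.81 
3  | Eve   | 438.77 
4  | Alice | 1016.43
5  | Alice | 1769.16
6  | Eve   | 1559.08
7  | Eve   | 1918.1 
8  | Eve   | 1438.98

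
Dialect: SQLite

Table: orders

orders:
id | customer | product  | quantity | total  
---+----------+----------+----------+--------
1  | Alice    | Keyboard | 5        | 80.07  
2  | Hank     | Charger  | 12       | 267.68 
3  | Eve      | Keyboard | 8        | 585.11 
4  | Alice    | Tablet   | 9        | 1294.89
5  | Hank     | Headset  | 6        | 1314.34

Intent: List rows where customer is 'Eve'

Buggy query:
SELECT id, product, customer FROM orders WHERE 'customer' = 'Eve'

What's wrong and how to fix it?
Bug: Single quotes denote string literals in SQL; the column name is being compared as a constant string

Fix: Reference the column as customer without single quotes

Corrected query:
SELECT id, product, customer FROM orders WHERE customer = 'Eve'

Result:
id | product  | customer
---+----------+---------
3  | Keyboard | Eve     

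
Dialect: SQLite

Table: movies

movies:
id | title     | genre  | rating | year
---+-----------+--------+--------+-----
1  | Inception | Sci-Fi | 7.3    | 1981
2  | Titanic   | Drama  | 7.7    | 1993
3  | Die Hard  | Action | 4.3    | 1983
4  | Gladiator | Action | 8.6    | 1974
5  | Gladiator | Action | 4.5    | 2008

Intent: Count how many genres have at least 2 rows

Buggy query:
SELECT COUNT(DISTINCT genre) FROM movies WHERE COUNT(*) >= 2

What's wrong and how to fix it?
Bug: COUNT(*) cannot appear in WHERE; the per-group count doesn't exist yet

Fix: Group first with HAVING COUNT(*) >= 2, then COUNT the resulting groups

Corrected query:
SELECT COUNT(*) FROM (SELECT genre FROM movies GROUP BY genre HAVING COUNT(*) >= 2)

Result:
COUNT(*)
--------
1       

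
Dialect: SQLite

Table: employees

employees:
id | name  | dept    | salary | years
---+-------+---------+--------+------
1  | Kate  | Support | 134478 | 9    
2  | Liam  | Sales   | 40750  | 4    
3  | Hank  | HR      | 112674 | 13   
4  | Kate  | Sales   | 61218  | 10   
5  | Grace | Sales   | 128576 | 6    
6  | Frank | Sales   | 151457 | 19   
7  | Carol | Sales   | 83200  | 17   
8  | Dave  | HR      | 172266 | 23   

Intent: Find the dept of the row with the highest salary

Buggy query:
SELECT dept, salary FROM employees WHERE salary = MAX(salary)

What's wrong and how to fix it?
Bug: MAX(salary) is an aggregate and cannot be used directly in WHERE

Fix: Use a subquery: WHERE salary = (SELECT MAX(salary) FROM employees)

Corrected query:
SELECT dept, salary FROM employees WHERE salary = (SELECT MAX(salary) FROM employees)

Result:
dept | salary
-----+-------
HR   | 172266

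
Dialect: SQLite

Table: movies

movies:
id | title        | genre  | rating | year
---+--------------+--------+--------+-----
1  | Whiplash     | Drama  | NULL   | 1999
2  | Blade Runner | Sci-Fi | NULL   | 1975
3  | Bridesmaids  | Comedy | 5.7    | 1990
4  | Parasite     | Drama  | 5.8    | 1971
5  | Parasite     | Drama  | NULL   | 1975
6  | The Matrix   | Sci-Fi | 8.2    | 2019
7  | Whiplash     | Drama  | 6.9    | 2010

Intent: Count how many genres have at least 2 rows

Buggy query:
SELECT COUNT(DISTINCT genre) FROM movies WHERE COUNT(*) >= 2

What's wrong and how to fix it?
Bug: COUNT(*) cannot appear in WHERE; the per-group count doesn't exist yet

Fix: Use a subquery that GROUPs and filters with HAVING, then count its rows

Corrected query:
SELECT COUNT(*) FROM (SELECT genre FROM movies GROUP BY genre HAVING COUNT(*) >= 2)

Result:
COUNT(*)
--------
2       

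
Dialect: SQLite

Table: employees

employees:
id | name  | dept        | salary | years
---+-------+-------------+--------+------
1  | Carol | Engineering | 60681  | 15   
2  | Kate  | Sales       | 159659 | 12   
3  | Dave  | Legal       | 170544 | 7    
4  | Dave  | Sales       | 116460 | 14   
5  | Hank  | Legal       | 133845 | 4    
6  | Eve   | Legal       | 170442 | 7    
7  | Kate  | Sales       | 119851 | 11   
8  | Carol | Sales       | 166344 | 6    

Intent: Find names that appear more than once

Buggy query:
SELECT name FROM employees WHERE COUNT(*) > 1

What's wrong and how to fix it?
Bug: WHERE can't reference COUNT(*); aggregates are computed after WHERE

Fix: GROUP BY name, then filter groups with HAVING COUNT(*) > 1

Corrected query:
SELECT name FROM employees GROUP BY name HAVING COUNT(*) > 1

Result:
name 
-----
Carol
Dave 
Kate 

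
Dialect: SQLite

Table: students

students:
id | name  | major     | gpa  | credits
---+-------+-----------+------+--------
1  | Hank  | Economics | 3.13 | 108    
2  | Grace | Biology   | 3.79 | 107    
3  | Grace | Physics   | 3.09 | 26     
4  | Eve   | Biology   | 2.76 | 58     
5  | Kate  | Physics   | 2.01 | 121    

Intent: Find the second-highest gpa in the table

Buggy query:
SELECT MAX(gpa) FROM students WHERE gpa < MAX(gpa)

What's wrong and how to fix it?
Bug: MAX(gpa) on the right of the comparison is an aggregate-in-WHERE error

Fix: Compute the overall MAX in a subquery, then take MAX of rows below it

Corrected query:
SELECT MAX(gpa) FROM students WHERE gpa < (SELECT MAX(gpa) FROM students)

Result:
MAX(gpa)
--------
3.13    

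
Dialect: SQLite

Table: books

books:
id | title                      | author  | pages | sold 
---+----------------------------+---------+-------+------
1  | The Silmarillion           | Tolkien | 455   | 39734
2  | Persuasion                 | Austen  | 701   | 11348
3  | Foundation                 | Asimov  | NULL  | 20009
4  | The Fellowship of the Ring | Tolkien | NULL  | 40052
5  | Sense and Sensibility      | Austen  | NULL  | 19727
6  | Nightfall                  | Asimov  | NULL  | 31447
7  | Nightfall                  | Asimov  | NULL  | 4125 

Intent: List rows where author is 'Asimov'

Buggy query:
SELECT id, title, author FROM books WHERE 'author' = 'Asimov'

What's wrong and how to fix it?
Bug: Single quotes denote string literals in SQL; the column name is being compared as a constant string

Fix: Reference the column as author without single quotes

Corrected query:
SELECT id, title, author FROM books WHERE author = 'Asimov'

Result:
id | title      | author
---+------------+-------
3  | Foundation | Asimov
6  | Nightfall  | Asimov
7  | Nightfall  | Asimov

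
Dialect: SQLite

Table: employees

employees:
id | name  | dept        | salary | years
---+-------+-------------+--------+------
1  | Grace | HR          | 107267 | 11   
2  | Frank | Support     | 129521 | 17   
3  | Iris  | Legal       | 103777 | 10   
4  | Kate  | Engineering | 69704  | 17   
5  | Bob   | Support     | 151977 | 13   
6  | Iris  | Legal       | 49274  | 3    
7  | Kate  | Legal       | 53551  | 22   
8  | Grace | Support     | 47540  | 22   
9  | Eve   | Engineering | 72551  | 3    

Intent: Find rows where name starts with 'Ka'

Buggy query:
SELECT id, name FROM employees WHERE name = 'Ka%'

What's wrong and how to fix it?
Bug: '=' compares the literal string including the % character; pattern matching needs LIKE

Fix: Use LIKE for wildcard pattern matching

Corrected query:
SELECT id, name FROM employees WHERE name LIKE 'Ka%'

Result:
id | name
---+-----
4  | Kate
7  | Kate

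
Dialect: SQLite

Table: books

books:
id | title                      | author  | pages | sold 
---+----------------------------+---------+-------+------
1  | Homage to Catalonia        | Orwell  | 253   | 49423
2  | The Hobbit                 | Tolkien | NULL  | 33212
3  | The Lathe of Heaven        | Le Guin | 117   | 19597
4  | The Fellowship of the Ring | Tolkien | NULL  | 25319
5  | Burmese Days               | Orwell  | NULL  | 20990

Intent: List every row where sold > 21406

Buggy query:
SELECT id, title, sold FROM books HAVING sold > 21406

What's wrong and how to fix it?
Bug: HAVING filters the output of aggregation, but this query has no GROUP BY and no aggregate functions, so SQLite rejects it (HAVING clause on a non-aggregate query); the condition here is per row

Fix: Use WHERE for row-level filtering

Corrected query:
SELECT id, title, sold FROM books WHERE sold > 21406

Result:
id | title                      | sold 
---+----------------------------+------
1  | Homage to Catalonia        | 49423
2  | The Hobbit                 | 33212
4  | The Fellowship of the Ring | 25319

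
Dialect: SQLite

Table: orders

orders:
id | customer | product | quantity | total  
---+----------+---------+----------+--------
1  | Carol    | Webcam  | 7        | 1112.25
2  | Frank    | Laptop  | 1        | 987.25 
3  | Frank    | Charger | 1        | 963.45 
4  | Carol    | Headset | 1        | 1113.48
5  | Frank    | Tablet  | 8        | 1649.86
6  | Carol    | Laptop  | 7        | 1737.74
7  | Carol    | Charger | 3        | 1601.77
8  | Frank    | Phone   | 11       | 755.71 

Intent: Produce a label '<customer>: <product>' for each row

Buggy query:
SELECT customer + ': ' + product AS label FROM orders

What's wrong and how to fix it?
Bug: SQLite uses || for string concatenation; + coerces text to numbers (yielding 0)

Fix: Use the || operator for string concatenation

Corrected query:
SELECT customer || ': ' || product AS label FROM orders

Result:
label         
--------------
Carol: Webcam 
Frank: Laptop 
Frank: Charger
Carol: Headset
Frank: Tablet 
Carol: Laptop 
Carol: Charger
Frank: Phone  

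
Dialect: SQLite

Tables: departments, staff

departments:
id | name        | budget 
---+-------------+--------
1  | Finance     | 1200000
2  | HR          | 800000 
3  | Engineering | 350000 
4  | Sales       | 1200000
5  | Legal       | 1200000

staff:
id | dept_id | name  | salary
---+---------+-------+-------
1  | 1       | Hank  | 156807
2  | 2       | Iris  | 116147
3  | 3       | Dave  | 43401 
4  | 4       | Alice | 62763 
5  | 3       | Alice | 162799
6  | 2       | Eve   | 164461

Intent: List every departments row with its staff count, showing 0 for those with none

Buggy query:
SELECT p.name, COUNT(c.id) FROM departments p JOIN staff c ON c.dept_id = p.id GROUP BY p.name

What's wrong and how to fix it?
Bug: INNER JOIN drops departments rows that have no matching staff rows

Fix: Use LEFT JOIN so parents without children still appear (COUNT(c.id) gives 0)

Corrected query:
SELECT p.name, COUNT(c.id) FROM departments p LEFT JOIN staff c ON c.dept_id = p.id GROUP BY p.name

Result:
name        | COUNT(c.id)
------------+------------
Engineering | 2          
Finance     | 1          
HR          | 2          
Legal       | 0          
Sales       | 1          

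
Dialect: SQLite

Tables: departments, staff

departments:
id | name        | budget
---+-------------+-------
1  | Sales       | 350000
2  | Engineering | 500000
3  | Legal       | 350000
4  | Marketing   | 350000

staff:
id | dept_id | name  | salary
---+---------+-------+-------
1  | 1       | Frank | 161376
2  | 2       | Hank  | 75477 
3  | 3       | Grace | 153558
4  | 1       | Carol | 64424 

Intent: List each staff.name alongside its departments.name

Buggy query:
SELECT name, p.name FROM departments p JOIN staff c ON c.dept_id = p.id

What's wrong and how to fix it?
Bug: 'name' exists in both joined tables, so the database can't tell which one is meant

Fix: Qualify the column with its table alias (c.name)

Corrected query:
SELECT c.name, p.name FROM departments p JOIN staff c ON c.dept_id = p.id

Result:
name  | name       
------+------------
Frank | Sales      
Hank  | Engineering
Grace | Legal      
Carol | Sales      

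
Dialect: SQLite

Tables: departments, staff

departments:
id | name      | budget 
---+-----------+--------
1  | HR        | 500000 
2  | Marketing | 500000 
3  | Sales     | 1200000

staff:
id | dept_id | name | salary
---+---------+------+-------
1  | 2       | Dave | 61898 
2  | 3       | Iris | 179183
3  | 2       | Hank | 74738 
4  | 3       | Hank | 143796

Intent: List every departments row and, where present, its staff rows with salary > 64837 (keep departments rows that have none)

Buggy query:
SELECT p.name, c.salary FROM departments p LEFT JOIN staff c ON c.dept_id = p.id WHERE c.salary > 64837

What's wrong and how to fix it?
Bug: A WHERE condition on the right-hand table after LEFT JOIN drops unmatched parents

Fix: Put 'c.salary > 64837' in the JOIN's ON clause instead of WHERE

Corrected query:
SELECT p.name, c.salary FROM departments p LEFT JOIN staff c ON c.dept_id = p.id AND c.salary > 64837

Result:
name      | salary
----------+-------
HR        | NULL  
Marketing | 74738 
Sales     | 143796
Sales     | 179183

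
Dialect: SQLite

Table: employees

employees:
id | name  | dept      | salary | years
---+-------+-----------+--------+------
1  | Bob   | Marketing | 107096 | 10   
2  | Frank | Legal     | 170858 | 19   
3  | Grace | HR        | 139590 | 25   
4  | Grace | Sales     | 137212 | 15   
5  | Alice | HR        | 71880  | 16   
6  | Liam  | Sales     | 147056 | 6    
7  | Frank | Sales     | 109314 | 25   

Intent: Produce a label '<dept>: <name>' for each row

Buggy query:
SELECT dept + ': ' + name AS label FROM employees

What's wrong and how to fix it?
Bug: SQLite uses || for string concatenation; + coerces text to numbers (yielding 0)

Fix: Use the || operator for string concatenation

Corrected query:
SELECT dept || ': ' || name AS label FROM employees

Result:
label         
--------------
Marketing: Bob
Legal: Frank  
HR: Grace     
Sales: Grace  
HR: Alice     
Sales: Liam   
Sales: Frank  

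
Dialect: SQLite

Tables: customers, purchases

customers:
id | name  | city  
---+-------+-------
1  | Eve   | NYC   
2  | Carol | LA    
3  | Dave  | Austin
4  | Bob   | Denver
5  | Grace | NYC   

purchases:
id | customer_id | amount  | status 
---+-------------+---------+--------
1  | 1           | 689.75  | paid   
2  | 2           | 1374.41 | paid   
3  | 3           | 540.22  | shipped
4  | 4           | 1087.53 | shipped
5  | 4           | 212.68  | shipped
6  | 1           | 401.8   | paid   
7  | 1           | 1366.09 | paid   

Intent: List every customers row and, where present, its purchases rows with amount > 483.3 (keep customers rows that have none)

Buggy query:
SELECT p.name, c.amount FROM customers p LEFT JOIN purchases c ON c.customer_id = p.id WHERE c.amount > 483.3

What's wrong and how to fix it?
Bug: A WHERE condition on the right-hand table after LEFT JOIN drops unmatched parents

Fix: Put 'c.amount > 483.3' in the JOIN's ON clause instead of WHERE

Corrected query:
SELECT p.name, c.amount FROM customers p LEFT JOIN purchases c ON c.customer_id = p.id AND c.amount > 483.3

Result:
name  | amount 
------+--------
Eve   | 689.75 
Eve   | 1366.09
Carol | 1374.41
Dave  | 540.22 
Bob   | 1087.53
Grace | NULL   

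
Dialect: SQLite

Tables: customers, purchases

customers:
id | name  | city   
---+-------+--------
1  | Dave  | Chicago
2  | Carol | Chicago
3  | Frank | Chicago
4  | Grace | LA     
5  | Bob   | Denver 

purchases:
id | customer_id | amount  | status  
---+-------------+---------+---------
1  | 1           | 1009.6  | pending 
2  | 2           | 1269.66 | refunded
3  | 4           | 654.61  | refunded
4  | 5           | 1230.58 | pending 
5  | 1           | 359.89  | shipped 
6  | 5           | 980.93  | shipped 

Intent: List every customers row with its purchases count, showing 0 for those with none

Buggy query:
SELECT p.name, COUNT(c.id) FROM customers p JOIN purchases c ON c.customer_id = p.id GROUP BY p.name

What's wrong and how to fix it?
Bug: INNER JOIN drops customers rows that have no matching purchases rows

Fix: Switch to LEFT JOIN to retain unmatched parent rows

Corrected query:
SELECT p.name, COUNT(c.id) FROM customers p LEFT JOIN purchases c ON c.customer_id = p.id GROUP BY p.name

Result:
name  | COUNT(c.id)
------+------------
Bob   | 2          
Carol | 1          
Dave  | 2          
Frank | 0          
Grace | 1          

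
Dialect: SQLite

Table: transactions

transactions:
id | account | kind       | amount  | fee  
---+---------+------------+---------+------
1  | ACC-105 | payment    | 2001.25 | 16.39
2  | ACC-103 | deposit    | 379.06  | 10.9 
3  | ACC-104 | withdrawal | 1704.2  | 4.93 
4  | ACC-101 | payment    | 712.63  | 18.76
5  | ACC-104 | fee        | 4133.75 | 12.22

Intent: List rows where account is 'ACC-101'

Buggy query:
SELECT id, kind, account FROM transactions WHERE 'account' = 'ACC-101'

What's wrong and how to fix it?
Bug: Single quotes denote string literals in SQL; the column name is being compared as a constant string

Fix: Remove the quotes around the column name (or use double quotes for an identifier)

Corrected query:
SELECT id, kind, account FROM transactions WHERE account = 'ACC-101'

Result:
id | kind    | account
---+---------+--------
4  | payment | ACC-101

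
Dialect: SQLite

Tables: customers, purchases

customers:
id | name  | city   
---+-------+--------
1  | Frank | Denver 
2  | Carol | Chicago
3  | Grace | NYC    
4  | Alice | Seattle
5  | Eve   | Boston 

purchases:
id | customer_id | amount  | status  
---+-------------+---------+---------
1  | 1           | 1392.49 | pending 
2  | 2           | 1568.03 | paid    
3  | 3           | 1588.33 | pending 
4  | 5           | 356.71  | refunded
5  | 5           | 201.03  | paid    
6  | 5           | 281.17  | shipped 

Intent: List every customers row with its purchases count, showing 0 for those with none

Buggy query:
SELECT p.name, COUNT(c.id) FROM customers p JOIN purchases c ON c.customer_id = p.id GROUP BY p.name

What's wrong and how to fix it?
Bug: An inner join excludes parents with zero children

Fix: Use LEFT JOIN so parents without children still appear (COUNT(c.id) gives 0)

Corrected query:
SELECT p.name, COUNT(c.id) FROM customers p LEFT JOIN purchases c ON c.customer_id = p.id GROUP BY p.name

Result:
name  | COUNT(c.id)
------+------------
Alice | 0          
Carol | 1          
Eve   | 3          
Frank | 1          
Grace | 1          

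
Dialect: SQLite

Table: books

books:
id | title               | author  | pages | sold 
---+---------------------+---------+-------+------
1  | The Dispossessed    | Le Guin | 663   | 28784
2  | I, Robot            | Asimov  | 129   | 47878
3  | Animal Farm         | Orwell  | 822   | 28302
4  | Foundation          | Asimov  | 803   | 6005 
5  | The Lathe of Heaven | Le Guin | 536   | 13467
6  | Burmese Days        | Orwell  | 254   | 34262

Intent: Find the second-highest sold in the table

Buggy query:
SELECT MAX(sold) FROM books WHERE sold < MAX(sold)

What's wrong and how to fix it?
Bug: MAX(sold) on the right of the comparison is an aggregate-in-WHERE error

Fix: Compute the overall MAX in a subquery, then take MAX of rows below it

Corrected query:
SELECT MAX(sold) FROM books WHERE sold < (SELECT MAX(sold) FROM books)

Result:
MAX(sold)
---------
34262    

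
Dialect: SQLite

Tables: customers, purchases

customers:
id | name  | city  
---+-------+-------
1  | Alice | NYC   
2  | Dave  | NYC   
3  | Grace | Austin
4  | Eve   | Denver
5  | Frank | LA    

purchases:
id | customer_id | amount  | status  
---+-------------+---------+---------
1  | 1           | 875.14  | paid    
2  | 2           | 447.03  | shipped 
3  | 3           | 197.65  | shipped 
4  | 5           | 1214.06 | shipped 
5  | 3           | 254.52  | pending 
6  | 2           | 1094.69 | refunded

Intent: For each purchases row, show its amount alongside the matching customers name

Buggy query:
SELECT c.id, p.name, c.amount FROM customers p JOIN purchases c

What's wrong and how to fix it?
Bug: Missing join condition: each purchases row is matched to all customers rows instead of just its own

Fix: Specify the join condition linking the foreign key to the parent id

Corrected query:
SELECT c.id, p.name, c.amount FROM customers p JOIN purchases c ON c.customer_id = p.id

Result:
id | name  | amount 
---+-------+--------
1  | Alice | 875.14 
2  | Dave  | 447.03 
3  | Grace | 197.65 
4  | Frank | 1214.06
5  | Grace | 254.52 
6  | Dave  | 1094.69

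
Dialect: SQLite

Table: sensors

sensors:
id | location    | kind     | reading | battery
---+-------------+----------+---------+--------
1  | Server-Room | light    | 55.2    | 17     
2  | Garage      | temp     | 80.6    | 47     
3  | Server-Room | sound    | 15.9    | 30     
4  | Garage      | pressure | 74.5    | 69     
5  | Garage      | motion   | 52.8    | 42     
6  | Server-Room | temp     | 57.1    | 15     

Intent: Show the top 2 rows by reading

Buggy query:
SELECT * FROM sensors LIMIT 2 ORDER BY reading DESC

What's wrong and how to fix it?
Bug: ORDER BY cannot follow LIMIT; LIMIT is the final clause

Fix: Sort with ORDER BY, then apply LIMIT

Corrected query:
SELECT * FROM sensors ORDER BY reading DESC LIMIT 2

Result:
id | location | kind     | reading | battery
---+----------+----------+---------+--------
2  | Garage   | temp     | 80.6    | 47     
4  | Garage   | pressure | 74.5    | 69     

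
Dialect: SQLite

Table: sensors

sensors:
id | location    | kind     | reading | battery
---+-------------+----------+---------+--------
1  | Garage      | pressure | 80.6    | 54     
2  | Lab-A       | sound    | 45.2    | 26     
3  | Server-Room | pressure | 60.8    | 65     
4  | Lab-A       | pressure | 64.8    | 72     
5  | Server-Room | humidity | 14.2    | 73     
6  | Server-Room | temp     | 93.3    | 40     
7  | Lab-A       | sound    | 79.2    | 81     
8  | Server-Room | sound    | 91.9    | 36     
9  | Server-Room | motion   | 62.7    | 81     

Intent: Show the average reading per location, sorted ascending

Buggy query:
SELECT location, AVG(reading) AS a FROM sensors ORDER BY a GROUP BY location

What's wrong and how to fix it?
Bug: ORDER BY appears before GROUP BY; SQL clause order requires GROUP BY first

Fix: Reorder: SELECT … FROM … GROUP BY … ORDER BY …

Corrected query:
SELECT location, AVG(reading) AS a FROM sensors GROUP BY location ORDER BY a

Result:
location    | a        
------------+----------
Lab-A       | 63.066667
Server-Room | 64.58    
Garage      | 80.6     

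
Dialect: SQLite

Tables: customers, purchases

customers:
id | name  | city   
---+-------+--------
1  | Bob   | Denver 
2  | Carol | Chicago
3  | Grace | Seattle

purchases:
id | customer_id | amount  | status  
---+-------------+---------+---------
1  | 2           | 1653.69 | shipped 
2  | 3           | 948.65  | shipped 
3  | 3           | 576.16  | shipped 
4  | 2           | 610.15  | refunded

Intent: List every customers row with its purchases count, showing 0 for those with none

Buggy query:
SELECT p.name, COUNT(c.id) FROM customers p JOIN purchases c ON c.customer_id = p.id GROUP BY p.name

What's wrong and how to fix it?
Bug: INNER JOIN drops customers rows that have no matching purchases rows

Fix: Switch to LEFT JOIN to retain unmatched parent rows

Corrected query:
SELECT p.name, COUNT(c.id) FROM customers p LEFT JOIN purchases c ON c.customer_id = p.id GROUP BY p.name

Result:
name  | COUNT(c.id)
------+------------
Bob   | 0          
Carol | 2          
Grace | 2          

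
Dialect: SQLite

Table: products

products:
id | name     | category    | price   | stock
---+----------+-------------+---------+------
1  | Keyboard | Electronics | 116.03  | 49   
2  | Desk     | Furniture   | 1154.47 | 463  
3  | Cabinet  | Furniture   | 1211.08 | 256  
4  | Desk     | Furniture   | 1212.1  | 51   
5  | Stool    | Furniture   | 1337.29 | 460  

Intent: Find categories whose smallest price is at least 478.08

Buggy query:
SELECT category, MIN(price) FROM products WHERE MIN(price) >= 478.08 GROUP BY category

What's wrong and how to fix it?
Bug: MIN() in WHERE is a misuse of aggregate

Fix: Use HAVING for the per-group MIN condition

Corrected query:
SELECT category, MIN(price) FROM products GROUP BY category HAVING MIN(price) >= 478.08

Result:
category  | MIN(price)
----------+-----------
Furniture | 1154.47   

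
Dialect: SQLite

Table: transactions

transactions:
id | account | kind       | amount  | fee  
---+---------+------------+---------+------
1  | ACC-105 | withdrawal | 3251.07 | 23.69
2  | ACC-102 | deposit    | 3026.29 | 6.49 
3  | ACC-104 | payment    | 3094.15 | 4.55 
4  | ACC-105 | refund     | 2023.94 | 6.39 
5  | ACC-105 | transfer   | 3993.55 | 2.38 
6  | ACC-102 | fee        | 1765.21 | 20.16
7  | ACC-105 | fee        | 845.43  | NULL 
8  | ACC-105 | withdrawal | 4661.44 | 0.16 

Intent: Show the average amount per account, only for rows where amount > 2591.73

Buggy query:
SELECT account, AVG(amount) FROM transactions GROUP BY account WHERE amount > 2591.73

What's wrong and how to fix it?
Bug: WHERE cannot follow GROUP BY

Fix: Move the WHERE clause before GROUP BY

Corrected query:
SELECT account, AVG(amount) FROM transactions WHERE amount > 2591.73 GROUP BY account

Result:
account | AVG(amount)
--------+------------
ACC-102 | 3026.29    
ACC-104 | 3094.15    
ACC-105 | 3968.686667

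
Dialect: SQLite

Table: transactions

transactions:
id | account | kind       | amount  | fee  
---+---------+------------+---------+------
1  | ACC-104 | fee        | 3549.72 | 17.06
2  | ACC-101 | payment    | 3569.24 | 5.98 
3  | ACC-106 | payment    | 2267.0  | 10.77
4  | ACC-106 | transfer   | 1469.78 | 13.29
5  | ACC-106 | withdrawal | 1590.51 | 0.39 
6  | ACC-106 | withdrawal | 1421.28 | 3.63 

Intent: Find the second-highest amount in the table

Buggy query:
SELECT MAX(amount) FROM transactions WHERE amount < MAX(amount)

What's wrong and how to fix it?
Bug: MAX(amount) on the right of the comparison is an aggregate-in-WHERE error

Fix: Put the inner MAX in a scalar subquery

Corrected query:
SELECT MAX(amount) FROM transactions WHERE amount < (SELECT MAX(amount) FROM transactions)

Result:
MAX(amount)
-----------
3549.72    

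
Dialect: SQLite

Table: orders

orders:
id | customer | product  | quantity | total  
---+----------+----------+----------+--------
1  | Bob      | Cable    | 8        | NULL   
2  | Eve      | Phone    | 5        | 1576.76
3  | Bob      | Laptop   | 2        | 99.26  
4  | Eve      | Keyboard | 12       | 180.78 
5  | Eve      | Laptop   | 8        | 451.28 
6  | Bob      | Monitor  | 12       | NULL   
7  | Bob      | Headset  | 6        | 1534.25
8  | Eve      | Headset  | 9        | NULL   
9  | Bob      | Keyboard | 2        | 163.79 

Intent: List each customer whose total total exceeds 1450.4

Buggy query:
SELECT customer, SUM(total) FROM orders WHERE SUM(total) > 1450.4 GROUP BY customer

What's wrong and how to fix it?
Bug: SUM(total) is an aggregate, but WHERE filters rows before aggregation

Fix: Use HAVING (which filters groups after aggregation) instead of WHERE

Corrected query:
SELECT customer, SUM(total) FROM orders GROUP BY customer HAVING SUM(total) > 1450.4

Result:
customer | SUM(total)
---------+-----------
Bob      | 1797.3    
Eve      | 2208.82   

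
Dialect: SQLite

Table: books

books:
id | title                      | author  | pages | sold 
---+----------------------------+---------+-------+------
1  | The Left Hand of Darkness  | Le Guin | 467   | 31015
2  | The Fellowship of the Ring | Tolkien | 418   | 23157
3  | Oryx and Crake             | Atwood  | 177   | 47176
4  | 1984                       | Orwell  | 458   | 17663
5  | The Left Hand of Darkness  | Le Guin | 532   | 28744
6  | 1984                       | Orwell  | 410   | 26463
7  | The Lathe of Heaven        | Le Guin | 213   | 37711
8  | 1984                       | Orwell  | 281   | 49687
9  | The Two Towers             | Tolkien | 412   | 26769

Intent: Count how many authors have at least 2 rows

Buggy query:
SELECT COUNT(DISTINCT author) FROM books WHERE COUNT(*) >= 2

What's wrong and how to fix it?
Bug: WHERE filters individual rows, not groups, so a group-level COUNT is invalid there

Fix: Group first with HAVING COUNT(*) >= 2, then COUNT the resulting groups

Corrected query:
SELECT COUNT(*) FROM (SELECT author FROM books GROUP BY author HAVING COUNT(*) >= 2)

Result:
COUNT(*)
--------
3       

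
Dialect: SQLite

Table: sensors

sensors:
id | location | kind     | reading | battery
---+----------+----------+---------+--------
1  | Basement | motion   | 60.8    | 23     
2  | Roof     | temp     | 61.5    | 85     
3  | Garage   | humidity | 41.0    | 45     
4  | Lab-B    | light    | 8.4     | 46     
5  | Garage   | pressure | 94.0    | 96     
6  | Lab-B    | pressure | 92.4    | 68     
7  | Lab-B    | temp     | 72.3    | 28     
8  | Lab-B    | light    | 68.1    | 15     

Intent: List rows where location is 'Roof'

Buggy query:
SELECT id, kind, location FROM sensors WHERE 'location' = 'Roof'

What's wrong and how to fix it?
Bug: 'location' in single quotes is a string literal, not the column; the comparison is literal-vs-literal and never true

Fix: Reference the column as location without single quotes

Corrected query:
SELECT id, kind, location FROM sensors WHERE location = 'Roof'

Result:
id | kind | location
---+------+---------
2  | temp | Roof    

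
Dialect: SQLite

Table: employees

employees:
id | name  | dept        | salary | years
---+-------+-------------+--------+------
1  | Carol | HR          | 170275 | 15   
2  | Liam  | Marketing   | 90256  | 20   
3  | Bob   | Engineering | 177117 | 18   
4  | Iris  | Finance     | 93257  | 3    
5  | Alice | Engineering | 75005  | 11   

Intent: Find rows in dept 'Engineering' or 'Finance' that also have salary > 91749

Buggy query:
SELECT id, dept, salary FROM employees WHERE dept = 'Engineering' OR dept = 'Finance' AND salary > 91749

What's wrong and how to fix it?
Bug: AND binds tighter than OR, so this parses as dept = 'Engineering' OR (dept = 'Finance' AND salary > 91749)

Fix: Group the OR with parentheses (or use IN), then AND the threshold

Corrected query:
SELECT id, dept, salary FROM employees WHERE (dept = 'Engineering' OR dept = 'Finance') AND salary > 91749

Result:
id | dept        | salary
---+-------------+-------
3  | Engineering | 177117
4  | Finance     | 93257 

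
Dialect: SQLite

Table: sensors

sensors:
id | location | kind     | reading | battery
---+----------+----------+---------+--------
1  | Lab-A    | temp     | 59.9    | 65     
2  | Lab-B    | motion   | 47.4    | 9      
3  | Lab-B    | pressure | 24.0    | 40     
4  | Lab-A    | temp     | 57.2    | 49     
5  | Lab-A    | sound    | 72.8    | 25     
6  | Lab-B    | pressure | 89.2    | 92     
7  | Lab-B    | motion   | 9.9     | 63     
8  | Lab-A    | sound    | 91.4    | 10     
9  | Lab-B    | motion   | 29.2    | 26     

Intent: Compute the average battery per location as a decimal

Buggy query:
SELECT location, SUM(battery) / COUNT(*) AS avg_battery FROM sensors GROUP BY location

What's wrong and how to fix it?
Bug: Both operands are integers, so '/' performs integer division and truncates

Fix: Multiply by 1.0 (or CAST to REAL) to force floating-point division

Corrected query:
SELECT location, SUM(battery) * 1.0 / COUNT(*) AS avg_battery FROM sensors GROUP BY location

Result:
location | avg_battery
---------+------------
Lab-A    | 37.25      
Lab-B    | 46         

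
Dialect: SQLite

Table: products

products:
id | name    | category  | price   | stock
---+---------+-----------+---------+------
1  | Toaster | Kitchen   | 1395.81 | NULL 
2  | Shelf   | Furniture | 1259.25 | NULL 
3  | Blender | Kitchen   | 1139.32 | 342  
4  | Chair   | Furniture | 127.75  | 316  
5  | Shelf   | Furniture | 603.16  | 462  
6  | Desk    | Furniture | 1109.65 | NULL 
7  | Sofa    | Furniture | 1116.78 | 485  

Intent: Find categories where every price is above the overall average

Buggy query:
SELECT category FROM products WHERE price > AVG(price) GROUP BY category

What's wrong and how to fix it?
Bug: AVG() is an aggregate; it can't sit directly in WHERE

Fix: Use a subquery for AVG and a HAVING MIN(...) filter so the condition holds for every row in the group

Corrected query:
SELECT category FROM products GROUP BY category HAVING MIN(price) > (SELECT AVG(price) FROM products)

Result:
category
--------
Kitchen 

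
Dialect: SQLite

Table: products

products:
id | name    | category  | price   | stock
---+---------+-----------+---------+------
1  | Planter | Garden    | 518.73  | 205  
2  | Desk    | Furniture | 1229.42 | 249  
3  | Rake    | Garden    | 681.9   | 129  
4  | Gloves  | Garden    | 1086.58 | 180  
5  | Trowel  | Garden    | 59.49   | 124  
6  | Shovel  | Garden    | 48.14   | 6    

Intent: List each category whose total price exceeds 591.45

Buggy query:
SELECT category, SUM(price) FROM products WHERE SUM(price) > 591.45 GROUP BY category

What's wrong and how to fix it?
Bug: SUM(price) is an aggregate, but WHERE filters rows before aggregation

Fix: Move the aggregate condition to a HAVING clause

Corrected query:
SELECT category, SUM(price) FROM products GROUP BY category HAVING SUM(price) > 591.45

Result:
category  | SUM(price)
----------+-----------
Furniture | 1229.42   
Garden    | 2394.84   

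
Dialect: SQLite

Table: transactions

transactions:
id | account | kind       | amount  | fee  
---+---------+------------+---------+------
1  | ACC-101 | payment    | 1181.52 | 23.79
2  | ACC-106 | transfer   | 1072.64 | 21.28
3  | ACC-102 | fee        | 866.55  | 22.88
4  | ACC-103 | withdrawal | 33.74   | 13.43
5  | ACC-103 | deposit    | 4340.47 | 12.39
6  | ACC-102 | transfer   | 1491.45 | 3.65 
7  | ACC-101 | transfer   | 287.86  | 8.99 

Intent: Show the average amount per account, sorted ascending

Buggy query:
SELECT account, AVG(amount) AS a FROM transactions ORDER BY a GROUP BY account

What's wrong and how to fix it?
Bug: ORDER BY appears before GROUP BY; SQL clause order requires GROUP BY first

Fix: Move ORDER BY to the end, after GROUP BY

Corrected query:
SELECT account, AVG(amount) AS a FROM transactions GROUP BY account ORDER BY a

Result:
account | a       
--------+---------
ACC-101 | 734.69  
ACC-106 | 1072.64 
ACC-102 | 1179    
ACC-103 | 2187.105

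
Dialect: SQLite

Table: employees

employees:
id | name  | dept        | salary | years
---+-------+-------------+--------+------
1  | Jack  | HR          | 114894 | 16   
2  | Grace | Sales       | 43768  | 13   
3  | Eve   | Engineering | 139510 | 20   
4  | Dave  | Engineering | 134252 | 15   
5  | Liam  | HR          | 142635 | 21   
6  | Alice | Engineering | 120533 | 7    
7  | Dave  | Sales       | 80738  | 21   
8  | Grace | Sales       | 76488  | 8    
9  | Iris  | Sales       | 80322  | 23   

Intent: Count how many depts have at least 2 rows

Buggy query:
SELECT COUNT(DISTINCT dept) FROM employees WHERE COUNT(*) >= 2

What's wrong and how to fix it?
Bug: COUNT(*) cannot appear in WHERE; the per-group count doesn't exist yet

Fix: Group first with HAVING COUNT(*) >= 2, then COUNT the resulting groups

Corrected query:
SELECT COUNT(*) FROM (SELECT dept FROM employees GROUP BY dept HAVING COUNT(*) >= 2)

Result:
COUNT(*)
--------
3       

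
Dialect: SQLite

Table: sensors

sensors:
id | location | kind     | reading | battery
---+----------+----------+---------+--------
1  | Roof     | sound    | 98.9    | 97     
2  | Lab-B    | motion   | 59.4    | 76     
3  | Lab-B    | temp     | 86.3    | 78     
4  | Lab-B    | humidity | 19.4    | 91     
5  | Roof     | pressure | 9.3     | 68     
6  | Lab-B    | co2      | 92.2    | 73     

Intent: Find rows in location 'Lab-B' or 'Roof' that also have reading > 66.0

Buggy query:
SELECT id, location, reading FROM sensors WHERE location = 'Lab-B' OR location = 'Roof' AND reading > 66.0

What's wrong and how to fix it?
Bug: AND binds tighter than OR, so this parses as location = 'Lab-B' OR (location = 'Roof' AND reading > 66.0)

Fix: Add parentheses around the OR so the AND applies to both alternatives

Corrected query:
SELECT id, location, reading FROM sensors WHERE (location = 'Lab-B' OR location = 'Roof') AND reading > 66.0

Result:
id | location | reading
---+----------+--------
1  | Roof     | 98.9   
3  | Lab-B    | 86.3   
6  | Lab-B    | 92.2   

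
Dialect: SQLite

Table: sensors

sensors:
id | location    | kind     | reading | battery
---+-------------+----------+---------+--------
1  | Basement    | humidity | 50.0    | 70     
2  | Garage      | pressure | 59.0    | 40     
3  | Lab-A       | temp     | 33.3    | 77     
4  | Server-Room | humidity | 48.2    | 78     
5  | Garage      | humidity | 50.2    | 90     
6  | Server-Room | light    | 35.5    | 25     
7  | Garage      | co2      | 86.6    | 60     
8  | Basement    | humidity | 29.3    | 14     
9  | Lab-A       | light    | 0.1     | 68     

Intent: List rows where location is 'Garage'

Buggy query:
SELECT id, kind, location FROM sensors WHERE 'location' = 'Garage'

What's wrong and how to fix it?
Bug: Single quotes denote string literals in SQL; the column name is being compared as a constant string

Fix: Reference the column as location without single quotes

Corrected query:
SELECT id, kind, location FROM sensors WHERE location = 'Garage'

Result:
id | kind     | location
---+----------+---------
2  | pressure | Garage  
5  | humidity | Garage  
7  | co2      | Garage  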